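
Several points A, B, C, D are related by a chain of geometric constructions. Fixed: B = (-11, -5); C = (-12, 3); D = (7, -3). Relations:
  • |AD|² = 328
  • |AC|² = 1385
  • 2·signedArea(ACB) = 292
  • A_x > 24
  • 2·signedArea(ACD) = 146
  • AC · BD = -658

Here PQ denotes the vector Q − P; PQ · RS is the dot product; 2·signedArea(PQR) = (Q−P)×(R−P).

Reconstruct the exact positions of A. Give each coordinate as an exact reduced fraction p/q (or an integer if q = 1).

1. A_x = 25  [2·signedArea(ACB) = 292 ∩ 2·signedArea(ACD) = 146]
2. A_y = -1  [2·signedArea(ACB) = 292 ∩ 2·signedArea(ACD) = 146]
   → A = (25, -1)

A = (25, -1)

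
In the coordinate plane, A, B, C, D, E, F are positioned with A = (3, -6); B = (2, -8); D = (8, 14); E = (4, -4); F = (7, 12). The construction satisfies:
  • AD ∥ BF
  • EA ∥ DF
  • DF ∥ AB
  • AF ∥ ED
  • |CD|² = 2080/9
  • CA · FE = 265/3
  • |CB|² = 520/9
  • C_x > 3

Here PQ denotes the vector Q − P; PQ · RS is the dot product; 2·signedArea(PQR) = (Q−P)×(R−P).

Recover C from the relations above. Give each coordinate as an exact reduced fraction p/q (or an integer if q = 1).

C = (4, -2/3)

1. C_x = 4  [line 3·x + 16·y + -4/3 = 0 ∩ |CB|² = 520/9]
2. C_y = -2/3  [line 3·x + 16·y + -4/3 = 0 ∩ |CB|² = 520/9]
   → C = (4, -2/3)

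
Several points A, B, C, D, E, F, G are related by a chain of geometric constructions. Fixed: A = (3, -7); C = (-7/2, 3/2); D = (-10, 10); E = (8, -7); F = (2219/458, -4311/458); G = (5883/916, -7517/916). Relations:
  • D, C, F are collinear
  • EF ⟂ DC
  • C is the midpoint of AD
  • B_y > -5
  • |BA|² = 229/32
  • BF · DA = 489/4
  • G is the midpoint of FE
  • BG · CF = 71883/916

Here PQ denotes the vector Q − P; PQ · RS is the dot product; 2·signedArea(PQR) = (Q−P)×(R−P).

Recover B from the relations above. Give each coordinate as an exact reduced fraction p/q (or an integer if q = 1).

B = (11/8, -39/8)

1. B_x = 11/8  [line -1911/229·x + 2499/229·y + 59241/916 = 0 ∩ |BA|² = 229/32]
2. B_y = -39/8  [line -1911/229·x + 2499/229·y + 59241/916 = 0 ∩ |BA|² = 229/32]
   → B = (11/8, -39/8)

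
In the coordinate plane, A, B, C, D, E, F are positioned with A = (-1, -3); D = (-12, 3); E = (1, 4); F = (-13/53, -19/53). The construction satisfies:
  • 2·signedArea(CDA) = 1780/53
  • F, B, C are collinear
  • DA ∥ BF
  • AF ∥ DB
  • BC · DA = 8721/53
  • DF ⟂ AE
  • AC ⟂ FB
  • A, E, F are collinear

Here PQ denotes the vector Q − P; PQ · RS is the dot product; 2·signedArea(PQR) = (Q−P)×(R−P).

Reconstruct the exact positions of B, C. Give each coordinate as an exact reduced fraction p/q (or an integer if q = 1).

B = (-596/53, 299/53)
C = (2359/8321, -5383/8321)

1. B_x = -596/53  [DA ∥ BF ∩ AF ∥ DB]
2. B_y = 299/53  [DA ∥ BF ∩ AF ∥ DB]
   → B = (-596/53, 299/53)
3. C_x = 2359/8321  [F, B, C are collinear ∩ AC ⟂ FB]
4. C_y = -5383/8321  [F, B, C are collinear ∩ AC ⟂ FB]
   → C = (2359/8321, -5383/8321)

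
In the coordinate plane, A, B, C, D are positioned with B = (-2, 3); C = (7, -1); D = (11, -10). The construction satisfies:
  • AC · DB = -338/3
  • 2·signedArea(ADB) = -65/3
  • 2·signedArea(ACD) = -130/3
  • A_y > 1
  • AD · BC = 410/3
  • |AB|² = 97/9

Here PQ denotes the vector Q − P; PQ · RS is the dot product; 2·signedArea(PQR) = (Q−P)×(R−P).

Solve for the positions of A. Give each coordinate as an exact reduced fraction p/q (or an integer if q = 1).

A = (1, 5/3)

1. A_x = 1  [2·signedArea(ADB) = -65/3 ∩ AC · DB = -338/3]
2. A_y = 5/3  [2·signedArea(ADB) = -65/3 ∩ AC · DB = -338/3]
   → A = (1, 5/3)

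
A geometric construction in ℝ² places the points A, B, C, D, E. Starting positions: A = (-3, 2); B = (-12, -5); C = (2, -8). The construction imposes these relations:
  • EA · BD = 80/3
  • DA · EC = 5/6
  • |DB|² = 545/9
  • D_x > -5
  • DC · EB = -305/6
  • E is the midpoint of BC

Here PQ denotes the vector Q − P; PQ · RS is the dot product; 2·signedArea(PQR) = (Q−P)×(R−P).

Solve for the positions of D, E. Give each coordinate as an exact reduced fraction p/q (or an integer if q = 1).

D = (-13/3, -11/3)
E = (-5, -13/2)

1. E_x = -5  [E is the midpoint of BC]
2. E_y = -13/2  [E is the midpoint of BC]
   → E = (-5, -13/2)
3. D_x = -13/3  [DA · EC = 5/6 ∩ EA · BD = 80/3]
4. D_y = -11/3  [DA · EC = 5/6 ∩ EA · BD = 80/3]
   → D = (-13/3, -11/3)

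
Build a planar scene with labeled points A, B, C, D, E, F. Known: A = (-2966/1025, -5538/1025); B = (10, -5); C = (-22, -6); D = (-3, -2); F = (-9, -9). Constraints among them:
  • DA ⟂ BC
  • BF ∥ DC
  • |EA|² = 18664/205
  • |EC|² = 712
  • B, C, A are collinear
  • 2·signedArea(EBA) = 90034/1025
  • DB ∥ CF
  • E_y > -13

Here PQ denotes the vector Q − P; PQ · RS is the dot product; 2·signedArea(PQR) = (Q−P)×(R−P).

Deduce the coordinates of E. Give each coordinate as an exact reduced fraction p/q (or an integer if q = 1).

1. E_x = 4  [line 413/1025·x + -13216/1025·y + -160244/1025 = 0 ∩ |EC|² = 712]
2. E_y = -12  [line 413/1025·x + -13216/1025·y + -160244/1025 = 0 ∩ |EC|² = 712]
   → E = (4, -12)

E = (4, -12)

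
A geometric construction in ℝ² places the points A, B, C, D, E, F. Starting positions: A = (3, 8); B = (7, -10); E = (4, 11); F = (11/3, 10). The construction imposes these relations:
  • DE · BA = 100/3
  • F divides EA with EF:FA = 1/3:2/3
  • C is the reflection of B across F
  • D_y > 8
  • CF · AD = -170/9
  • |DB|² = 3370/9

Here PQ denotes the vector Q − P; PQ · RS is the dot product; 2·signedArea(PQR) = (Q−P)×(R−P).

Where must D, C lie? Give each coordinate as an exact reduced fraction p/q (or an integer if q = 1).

1. C_x = 1/3  [C is the reflection of B across F]
2. C_y = 30  [C is the reflection of B across F]
   → C = (1/3, 30)
3. D_x = 10/3  [DE · BA = 100/3 ∩ CF · AD = -170/9]
4. D_y = 9  [DE · BA = 100/3 ∩ CF · AD = -170/9]
   → D = (10/3, 9)

C = (1/3, 30)
D = (10/3, 9)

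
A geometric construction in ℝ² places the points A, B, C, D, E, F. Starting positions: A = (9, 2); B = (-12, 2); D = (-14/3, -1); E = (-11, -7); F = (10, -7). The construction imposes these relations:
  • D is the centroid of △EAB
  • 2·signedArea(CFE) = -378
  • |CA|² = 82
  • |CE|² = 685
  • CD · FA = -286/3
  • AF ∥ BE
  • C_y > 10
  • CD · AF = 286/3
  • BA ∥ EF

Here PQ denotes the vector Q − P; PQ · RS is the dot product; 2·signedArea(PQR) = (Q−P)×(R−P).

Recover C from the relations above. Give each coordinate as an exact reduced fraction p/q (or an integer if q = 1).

1. C_x = 8  [CD · AF = 286/3 ∩ 2·signedArea(CFE) = -378]
2. C_y = 11  [CD · AF = 286/3 ∩ 2·signedArea(CFE) = -378]
   → C = (8, 11)

C = (8, 11)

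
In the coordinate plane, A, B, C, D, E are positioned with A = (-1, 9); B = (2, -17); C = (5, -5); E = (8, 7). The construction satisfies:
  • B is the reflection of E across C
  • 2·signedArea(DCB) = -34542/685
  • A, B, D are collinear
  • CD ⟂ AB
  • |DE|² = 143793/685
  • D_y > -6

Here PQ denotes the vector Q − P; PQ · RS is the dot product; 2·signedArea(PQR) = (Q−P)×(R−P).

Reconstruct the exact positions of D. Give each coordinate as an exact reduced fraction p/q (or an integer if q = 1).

1. D_x = 461/685  [A, B, D are collinear ∩ CD ⟂ AB]
2. D_y = -3767/685  [A, B, D are collinear ∩ CD ⟂ AB]
   → D = (461/685, -3767/685)

D = (461/685, -3767/685)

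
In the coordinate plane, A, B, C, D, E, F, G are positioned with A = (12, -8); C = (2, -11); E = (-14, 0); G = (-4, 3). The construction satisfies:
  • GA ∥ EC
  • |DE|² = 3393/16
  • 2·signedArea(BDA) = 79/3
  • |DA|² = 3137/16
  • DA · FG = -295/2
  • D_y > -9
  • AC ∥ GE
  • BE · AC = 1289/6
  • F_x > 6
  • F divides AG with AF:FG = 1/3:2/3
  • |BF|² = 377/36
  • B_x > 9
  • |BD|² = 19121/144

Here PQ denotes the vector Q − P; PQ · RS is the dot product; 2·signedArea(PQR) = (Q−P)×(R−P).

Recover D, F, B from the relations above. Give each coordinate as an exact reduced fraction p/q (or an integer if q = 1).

1. F_x = 20/3  [F divides AG with AF:FG = 1/3:2/3]
2. F_y = -13/3  [F divides AG with AF:FG = 1/3:2/3]
   → F = (20/3, -13/3)
3. B_x = 28/3  [line 10·x + 3·y + -449/6 = 0 ∩ |BF|² = 377/36]
4. B_y = -37/6  [line 10·x + 3·y + -449/6 = 0 ∩ |BF|² = 377/36]
   → B = (28/3, -37/6)
5. D_x = -2  [DA · FG = -295/2 ∩ 2·signedArea(BDA) = 79/3]
6. D_y = -33/4  [DA · FG = -295/2 ∩ 2·signedArea(BDA) = 79/3]
   → D = (-2, -33/4)

B = (28/3, -37/6)
D = (-2, -33/4)
F = (20/3, -13/3)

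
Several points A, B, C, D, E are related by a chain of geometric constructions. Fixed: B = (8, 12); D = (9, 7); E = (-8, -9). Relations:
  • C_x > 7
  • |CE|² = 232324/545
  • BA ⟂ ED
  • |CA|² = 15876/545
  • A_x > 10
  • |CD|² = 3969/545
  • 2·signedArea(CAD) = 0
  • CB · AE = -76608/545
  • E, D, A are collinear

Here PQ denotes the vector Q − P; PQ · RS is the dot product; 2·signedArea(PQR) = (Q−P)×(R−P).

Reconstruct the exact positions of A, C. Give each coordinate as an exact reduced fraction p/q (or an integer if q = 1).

A = (5976/545, 4823/545)
C = (3834/545, 2807/545)

1. A_x = 5976/545  [E, D, A are collinear ∩ BA ⟂ ED]
2. A_y = 4823/545  [E, D, A are collinear ∩ BA ⟂ ED]
   → A = (5976/545, 4823/545)
3. C_x = 3834/545  [2·signedArea(CAD) = 0 ∩ CB · AE = -76608/545]
4. C_y = 2807/545  [2·signedArea(CAD) = 0 ∩ CB · AE = -76608/545]
   → C = (3834/545, 2807/545)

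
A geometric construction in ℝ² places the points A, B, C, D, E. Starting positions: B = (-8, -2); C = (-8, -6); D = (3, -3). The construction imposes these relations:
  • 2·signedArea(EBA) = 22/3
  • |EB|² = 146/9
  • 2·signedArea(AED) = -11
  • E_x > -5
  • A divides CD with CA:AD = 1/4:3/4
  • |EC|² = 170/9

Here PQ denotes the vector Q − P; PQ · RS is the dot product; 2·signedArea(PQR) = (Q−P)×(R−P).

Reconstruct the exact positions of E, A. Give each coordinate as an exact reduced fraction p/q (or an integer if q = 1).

A = (-21/4, -21/4)
E = (-13/3, -11/3)

1. A_x = -21/4  [A divides CD with CA:AD = 1/4:3/4]
2. A_y = -21/4  [A divides CD with CA:AD = 1/4:3/4]
   → A = (-21/4, -21/4)
3. E_x = -13/3  [2·signedArea(EBA) = 22/3 ∩ 2·signedArea(AED) = -11]
4. E_y = -11/3  [2·signedArea(EBA) = 22/3 ∩ 2·signedArea(AED) = -11]
   → E = (-13/3, -11/3)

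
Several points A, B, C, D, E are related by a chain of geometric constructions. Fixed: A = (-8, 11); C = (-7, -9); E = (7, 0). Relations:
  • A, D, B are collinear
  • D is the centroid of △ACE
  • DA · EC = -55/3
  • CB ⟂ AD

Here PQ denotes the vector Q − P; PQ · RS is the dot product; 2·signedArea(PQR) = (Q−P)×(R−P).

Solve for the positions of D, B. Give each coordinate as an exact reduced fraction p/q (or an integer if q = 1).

1. D_x = -8/3  [D is the centroid of △ACE]
2. D_y = 2/3  [D is the centroid of △ACE]
   → D = (-8/3, 2/3)
3. B_x = 440/1217  [A, D, B are collinear ∩ CB ⟂ AD]
4. B_y = -6329/1217  [A, D, B are collinear ∩ CB ⟂ AD]
   → B = (440/1217, -6329/1217)

B = (440/1217, -6329/1217)
D = (-8/3, 2/3)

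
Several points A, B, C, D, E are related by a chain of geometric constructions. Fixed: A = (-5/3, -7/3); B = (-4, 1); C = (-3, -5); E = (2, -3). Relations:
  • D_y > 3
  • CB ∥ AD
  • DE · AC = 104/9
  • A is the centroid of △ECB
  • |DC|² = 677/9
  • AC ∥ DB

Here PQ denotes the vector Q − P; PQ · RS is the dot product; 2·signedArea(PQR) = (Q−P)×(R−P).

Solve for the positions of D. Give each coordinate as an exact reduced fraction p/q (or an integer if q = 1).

1. D_x = -8/3  [AC ∥ DB ∩ CB ∥ AD]
2. D_y = 11/3  [AC ∥ DB ∩ CB ∥ AD]
   → D = (-8/3, 11/3)

D = (-8/3, 11/3)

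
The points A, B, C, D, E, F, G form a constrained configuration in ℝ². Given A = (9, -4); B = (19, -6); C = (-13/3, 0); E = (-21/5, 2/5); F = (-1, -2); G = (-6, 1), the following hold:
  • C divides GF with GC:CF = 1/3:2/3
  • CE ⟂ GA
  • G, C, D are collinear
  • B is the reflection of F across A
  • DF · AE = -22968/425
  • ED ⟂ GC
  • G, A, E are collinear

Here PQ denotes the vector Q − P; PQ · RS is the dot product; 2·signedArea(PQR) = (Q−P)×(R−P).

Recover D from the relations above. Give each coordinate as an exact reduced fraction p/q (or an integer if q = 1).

D = (-75/17, 4/85)

1. D_x = -75/17  [G, C, D are collinear ∩ ED ⟂ GC]
2. D_y = 4/85  [G, C, D are collinear ∩ ED ⟂ GC]
   → D = (-75/17, 4/85)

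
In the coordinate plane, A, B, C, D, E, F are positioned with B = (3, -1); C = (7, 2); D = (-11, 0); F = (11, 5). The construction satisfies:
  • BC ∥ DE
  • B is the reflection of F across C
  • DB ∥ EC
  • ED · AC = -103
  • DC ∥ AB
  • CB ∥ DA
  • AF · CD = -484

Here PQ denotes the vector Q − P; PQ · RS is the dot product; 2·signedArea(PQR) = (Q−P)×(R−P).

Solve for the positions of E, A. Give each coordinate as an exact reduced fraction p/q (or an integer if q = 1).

1. E_x = -7  [DB ∥ EC ∩ BC ∥ DE]
2. E_y = 3  [DB ∥ EC ∩ BC ∥ DE]
   → E = (-7, 3)
3. A_x = -15  [DC ∥ AB ∩ CB ∥ DA]
4. A_y = -3  [DC ∥ AB ∩ CB ∥ DA]
   → A = (-15, -3)

A = (-15, -3)
E = (-7, 3)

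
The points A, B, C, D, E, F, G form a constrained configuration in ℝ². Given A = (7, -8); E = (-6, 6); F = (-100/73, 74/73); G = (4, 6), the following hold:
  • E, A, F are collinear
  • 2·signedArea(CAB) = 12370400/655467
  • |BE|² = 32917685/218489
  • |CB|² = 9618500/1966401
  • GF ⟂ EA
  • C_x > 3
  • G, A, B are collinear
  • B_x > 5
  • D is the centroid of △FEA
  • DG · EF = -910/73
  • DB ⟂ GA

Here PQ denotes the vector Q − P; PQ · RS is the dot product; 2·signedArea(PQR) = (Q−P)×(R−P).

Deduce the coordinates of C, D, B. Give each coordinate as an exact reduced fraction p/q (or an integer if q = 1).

1. D_x = -9/73  [D is the centroid of △FEA]
2. D_y = -24/73  [D is the centroid of △FEA]
   → D = (-9/73, -24/73)
3. B_x = 15311/2993  [G, A, B are collinear ∩ DB ⟂ GA]
4. B_y = 2376/2993  [G, A, B are collinear ∩ DB ⟂ GA]
   → B = (15311/2993, 2376/2993)
5. C_x = 703/219  [line -26320/2993·x + -5640/2993·y + 18096880/655467 = 0 ∩ |CB|² = 9618500/1966401]
6. C_y = -24/73  [line -26320/2993·x + -5640/2993·y + 18096880/655467 = 0 ∩ |CB|² = 9618500/1966401]
   → C = (703/219, -24/73)

B = (15311/2993, 2376/2993)
C = (703/219, -24/73)
D = (-9/73, -24/73)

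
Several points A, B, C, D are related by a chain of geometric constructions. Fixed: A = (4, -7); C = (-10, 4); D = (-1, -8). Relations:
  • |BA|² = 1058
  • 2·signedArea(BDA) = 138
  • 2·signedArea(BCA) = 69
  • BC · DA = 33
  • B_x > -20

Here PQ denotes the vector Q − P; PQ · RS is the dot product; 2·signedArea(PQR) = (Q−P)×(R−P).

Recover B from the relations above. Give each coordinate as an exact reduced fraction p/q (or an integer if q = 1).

1. B_x = -19  [2·signedArea(BDA) = 138 ∩ 2·signedArea(BCA) = 69]
2. B_y = 16  [2·signedArea(BDA) = 138 ∩ 2·signedArea(BCA) = 69]
   → B = (-19, 16)

B = (-19, 16)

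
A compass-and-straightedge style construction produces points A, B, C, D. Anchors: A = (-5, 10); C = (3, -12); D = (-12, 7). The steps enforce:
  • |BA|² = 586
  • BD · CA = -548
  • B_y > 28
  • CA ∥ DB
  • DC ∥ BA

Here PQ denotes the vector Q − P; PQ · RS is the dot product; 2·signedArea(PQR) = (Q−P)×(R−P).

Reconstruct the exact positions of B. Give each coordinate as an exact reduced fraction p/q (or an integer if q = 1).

B = (-20, 29)

1. B_x = -20  [DC ∥ BA ∩ CA ∥ DB]
2. B_y = 29  [DC ∥ BA ∩ CA ∥ DB]
   → B = (-20, 29)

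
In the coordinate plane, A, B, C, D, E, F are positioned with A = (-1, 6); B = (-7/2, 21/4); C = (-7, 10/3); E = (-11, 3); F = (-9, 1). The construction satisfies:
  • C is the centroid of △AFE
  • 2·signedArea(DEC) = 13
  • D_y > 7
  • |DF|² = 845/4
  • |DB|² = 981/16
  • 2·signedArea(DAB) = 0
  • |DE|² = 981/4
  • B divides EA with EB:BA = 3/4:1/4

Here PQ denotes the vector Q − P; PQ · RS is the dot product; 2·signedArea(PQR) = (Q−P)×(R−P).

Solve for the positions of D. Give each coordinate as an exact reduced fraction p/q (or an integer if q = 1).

D = (4, 15/2)

1. D_x = 4  [2·signedArea(DAB) = 0 ∩ 2·signedArea(DEC) = 13]
2. D_y = 15/2  [2·signedArea(DAB) = 0 ∩ 2·signedArea(DEC) = 13]
   → D = (4, 15/2)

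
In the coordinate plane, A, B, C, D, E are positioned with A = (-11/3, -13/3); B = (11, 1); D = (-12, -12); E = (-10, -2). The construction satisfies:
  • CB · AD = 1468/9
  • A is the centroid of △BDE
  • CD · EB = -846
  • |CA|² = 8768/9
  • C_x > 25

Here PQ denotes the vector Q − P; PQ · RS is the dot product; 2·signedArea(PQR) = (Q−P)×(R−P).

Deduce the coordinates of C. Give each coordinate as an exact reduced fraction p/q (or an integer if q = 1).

1. C_x = 77/3  [CD · EB = -846 ∩ CB · AD = 1468/9]
2. C_y = 19/3  [CD · EB = -846 ∩ CB · AD = 1468/9]
   → C = (77/3, 19/3)

C = (77/3, 19/3)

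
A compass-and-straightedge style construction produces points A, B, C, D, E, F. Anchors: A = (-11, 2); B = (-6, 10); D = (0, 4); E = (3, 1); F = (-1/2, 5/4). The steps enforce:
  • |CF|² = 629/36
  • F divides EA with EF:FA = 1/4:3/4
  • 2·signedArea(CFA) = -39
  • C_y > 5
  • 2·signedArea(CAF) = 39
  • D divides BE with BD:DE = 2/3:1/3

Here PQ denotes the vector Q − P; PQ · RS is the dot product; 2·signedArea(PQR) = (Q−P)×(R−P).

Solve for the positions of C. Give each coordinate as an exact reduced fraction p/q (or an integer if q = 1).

C = (-13/6, 61/12)

1. C_x = -13/6  [line -3/4·x + -21/2·y + 207/4 = 0 ∩ |CF|² = 629/36]
2. C_y = 61/12  [line -3/4·x + -21/2·y + 207/4 = 0 ∩ |CF|² = 629/36]
   → C = (-13/6, 61/12)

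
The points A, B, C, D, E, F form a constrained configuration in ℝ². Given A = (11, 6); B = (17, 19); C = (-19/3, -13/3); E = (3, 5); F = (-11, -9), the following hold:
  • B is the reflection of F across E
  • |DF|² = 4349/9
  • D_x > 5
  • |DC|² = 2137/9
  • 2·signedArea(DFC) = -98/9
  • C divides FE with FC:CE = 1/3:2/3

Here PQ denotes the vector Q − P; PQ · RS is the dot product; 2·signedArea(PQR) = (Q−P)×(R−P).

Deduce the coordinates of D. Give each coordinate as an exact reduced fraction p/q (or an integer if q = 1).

1. D_x = 17/3  [line -14/3·x + 14/3·y + 14/9 = 0 ∩ |DF|² = 4349/9]
2. D_y = 16/3  [line -14/3·x + 14/3·y + 14/9 = 0 ∩ |DF|² = 4349/9]
   → D = (17/3, 16/3)

D = (17/3, 16/3)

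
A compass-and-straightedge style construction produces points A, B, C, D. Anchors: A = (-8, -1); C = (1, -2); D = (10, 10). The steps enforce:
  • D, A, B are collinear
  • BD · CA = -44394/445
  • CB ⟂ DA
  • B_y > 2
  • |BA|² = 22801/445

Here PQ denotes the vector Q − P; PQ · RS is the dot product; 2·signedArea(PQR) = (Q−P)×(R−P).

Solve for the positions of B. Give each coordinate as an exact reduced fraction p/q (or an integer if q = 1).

1. B_x = -842/445  [D, A, B are collinear ∩ CB ⟂ DA]
2. B_y = 1216/445  [D, A, B are collinear ∩ CB ⟂ DA]
   → B = (-842/445, 1216/445)

B = (-842/445, 1216/445)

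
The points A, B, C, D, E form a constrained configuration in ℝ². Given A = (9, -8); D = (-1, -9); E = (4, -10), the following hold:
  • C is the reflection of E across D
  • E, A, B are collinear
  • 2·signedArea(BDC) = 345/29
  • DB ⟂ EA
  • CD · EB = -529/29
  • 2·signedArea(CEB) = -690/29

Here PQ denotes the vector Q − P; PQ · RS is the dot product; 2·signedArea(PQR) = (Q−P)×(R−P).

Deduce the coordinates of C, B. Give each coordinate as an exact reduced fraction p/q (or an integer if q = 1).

1. C_x = -6  [C is the reflection of E across D]
2. C_y = -8  [C is the reflection of E across D]
   → C = (-6, -8)
3. B_x = 1/29  [E, A, B are collinear ∩ DB ⟂ EA]
4. B_y = -336/29  [E, A, B are collinear ∩ DB ⟂ EA]
   → B = (1/29, -336/29)

B = (1/29, -336/29)
C = (-6, -8)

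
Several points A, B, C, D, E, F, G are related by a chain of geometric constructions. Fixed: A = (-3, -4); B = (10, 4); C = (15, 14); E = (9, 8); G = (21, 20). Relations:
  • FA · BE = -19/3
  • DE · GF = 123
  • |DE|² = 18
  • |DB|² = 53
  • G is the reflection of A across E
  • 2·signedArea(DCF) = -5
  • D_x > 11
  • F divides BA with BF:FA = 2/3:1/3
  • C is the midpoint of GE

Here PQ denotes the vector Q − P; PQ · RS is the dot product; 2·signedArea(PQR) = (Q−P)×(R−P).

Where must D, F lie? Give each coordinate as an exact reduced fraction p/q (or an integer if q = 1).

D = (12, 11)
F = (4/3, -4/3)

1. F_x = 4/3  [F divides BA with BF:FA = 2/3:1/3]
2. F_y = -4/3  [F divides BA with BF:FA = 2/3:1/3]
   → F = (4/3, -4/3)
3. D_x = 12  [2·signedArea(DCF) = -5 ∩ DE · GF = 123]
4. D_y = 11  [2·signedArea(DCF) = -5 ∩ DE · GF = 123]
   → D = (12, 11)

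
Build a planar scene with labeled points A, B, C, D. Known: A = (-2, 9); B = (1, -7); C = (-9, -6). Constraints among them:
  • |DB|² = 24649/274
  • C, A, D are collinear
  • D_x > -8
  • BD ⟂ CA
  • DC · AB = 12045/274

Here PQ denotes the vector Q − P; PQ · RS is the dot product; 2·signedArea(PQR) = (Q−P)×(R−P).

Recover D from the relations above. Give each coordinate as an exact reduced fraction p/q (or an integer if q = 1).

1. D_x = -2081/274  [C, A, D are collinear ∩ BD ⟂ CA]
2. D_y = -819/274  [C, A, D are collinear ∩ BD ⟂ CA]
   → D = (-2081/274, -819/274)

D = (-2081/274, -819/274)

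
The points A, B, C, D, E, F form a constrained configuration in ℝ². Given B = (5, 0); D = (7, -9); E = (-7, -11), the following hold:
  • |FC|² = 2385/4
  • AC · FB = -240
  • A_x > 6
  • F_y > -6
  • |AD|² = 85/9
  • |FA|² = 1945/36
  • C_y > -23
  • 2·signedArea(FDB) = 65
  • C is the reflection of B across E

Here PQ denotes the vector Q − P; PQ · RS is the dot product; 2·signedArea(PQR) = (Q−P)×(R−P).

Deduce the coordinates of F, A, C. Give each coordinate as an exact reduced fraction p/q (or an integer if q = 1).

A = (19/3, -6)
C = (-19, -22)
F = (-1, -11/2)

1. C_x = -19  [C is the reflection of B across E]
2. C_y = -22  [C is the reflection of B across E]
   → C = (-19, -22)
3. F_x = -1  [line -9·x + -2·y + -20 = 0 ∩ |FC|² = 2385/4]
4. F_y = -11/2  [line -9·x + -2·y + -20 = 0 ∩ |FC|² = 2385/4]
   → F = (-1, -11/2)
5. A_x = 19/3  [line -6·x + -11/2·y + 5 = 0 ∩ |FA|² = 1945/36]
6. A_y = -6  [line -6·x + -11/2·y + 5 = 0 ∩ |FA|² = 1945/36]
   → A = (19/3, -6)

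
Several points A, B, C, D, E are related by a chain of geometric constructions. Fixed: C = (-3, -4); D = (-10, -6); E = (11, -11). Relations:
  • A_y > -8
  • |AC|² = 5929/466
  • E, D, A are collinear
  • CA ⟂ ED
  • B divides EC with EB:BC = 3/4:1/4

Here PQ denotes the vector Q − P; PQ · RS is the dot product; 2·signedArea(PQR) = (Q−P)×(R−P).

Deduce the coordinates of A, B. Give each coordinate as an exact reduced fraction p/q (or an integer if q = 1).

1. A_x = -1783/466  [E, D, A are collinear ∩ CA ⟂ ED]
2. A_y = -3481/466  [E, D, A are collinear ∩ CA ⟂ ED]
   → A = (-1783/466, -3481/466)
3. B_x = 1/2  [B divides EC with EB:BC = 3/4:1/4]
4. B_y = -23/4  [B divides EC with EB:BC = 3/4:1/4]
   → B = (1/2, -23/4)

A = (-1783/466, -3481/466)
B = (1/2, -23/4)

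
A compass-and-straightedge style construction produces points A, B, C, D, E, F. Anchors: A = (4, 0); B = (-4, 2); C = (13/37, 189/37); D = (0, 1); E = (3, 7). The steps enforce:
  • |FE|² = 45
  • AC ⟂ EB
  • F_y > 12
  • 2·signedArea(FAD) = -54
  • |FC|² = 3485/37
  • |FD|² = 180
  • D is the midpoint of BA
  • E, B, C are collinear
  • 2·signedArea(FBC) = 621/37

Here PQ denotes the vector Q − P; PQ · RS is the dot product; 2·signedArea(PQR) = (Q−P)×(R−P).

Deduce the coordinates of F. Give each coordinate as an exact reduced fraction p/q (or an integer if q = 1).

F = (6, 13)

1. F_x = 6  [2·signedArea(FAD) = -54 ∩ 2·signedArea(FBC) = 621/37]
2. F_y = 13  [2·signedArea(FAD) = -54 ∩ 2·signedArea(FBC) = 621/37]
   → F = (6, 13)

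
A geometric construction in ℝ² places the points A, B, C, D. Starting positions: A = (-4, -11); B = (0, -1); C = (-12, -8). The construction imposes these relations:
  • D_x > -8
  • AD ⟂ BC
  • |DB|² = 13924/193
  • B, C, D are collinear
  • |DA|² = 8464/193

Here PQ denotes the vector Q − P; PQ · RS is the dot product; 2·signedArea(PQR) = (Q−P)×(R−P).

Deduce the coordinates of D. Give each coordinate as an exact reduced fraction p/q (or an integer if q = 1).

D = (-1416/193, -1019/193)

1. D_x = -1416/193  [B, C, D are collinear ∩ AD ⟂ BC]
2. D_y = -1019/193  [B, C, D are collinear ∩ AD ⟂ BC]
   → D = (-1416/193, -1019/193)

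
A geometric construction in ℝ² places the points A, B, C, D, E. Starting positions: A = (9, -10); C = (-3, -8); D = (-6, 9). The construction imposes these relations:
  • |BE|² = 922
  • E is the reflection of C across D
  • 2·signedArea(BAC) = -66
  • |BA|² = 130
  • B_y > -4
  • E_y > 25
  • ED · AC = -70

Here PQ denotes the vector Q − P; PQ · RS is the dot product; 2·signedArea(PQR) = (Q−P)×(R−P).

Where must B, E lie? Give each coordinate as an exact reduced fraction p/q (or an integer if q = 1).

1. B_x = 0  [line -2·x + -12·y + -36 = 0 ∩ |BA|² = 130]
2. B_y = -3  [line -2·x + -12·y + -36 = 0 ∩ |BA|² = 130]
   → B = (0, -3)
3. E_x = -9  [E is the reflection of C across D]
4. E_y = 26  [E is the reflection of C across D]
   → E = (-9, 26)

B = (0, -3)
E = (-9, 26)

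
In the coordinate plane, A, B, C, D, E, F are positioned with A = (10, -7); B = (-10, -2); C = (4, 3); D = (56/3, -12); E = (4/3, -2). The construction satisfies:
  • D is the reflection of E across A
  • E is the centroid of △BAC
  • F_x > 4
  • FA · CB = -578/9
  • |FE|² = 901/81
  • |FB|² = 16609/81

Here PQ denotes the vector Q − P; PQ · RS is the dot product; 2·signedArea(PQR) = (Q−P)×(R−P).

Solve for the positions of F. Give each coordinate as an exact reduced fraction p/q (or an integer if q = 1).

1. F_x = 38/9  [line 14·x + 5·y + -367/9 = 0 ∩ |FB|² = 16609/81]
2. F_y = -11/3  [line 14·x + 5·y + -367/9 = 0 ∩ |FB|² = 16609/81]
   → F = (38/9, -11/3)

F = (38/9, -11/3)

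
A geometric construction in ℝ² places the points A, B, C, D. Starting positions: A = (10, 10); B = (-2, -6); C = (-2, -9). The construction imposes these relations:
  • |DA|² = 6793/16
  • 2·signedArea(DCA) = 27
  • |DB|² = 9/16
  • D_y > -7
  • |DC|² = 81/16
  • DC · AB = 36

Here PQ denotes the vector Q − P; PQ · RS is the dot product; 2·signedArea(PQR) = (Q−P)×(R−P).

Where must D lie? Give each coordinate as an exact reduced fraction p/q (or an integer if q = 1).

1. D_x = -2  [2·signedArea(DCA) = 27 ∩ DC · AB = 36]
2. D_y = -27/4  [2·signedArea(DCA) = 27 ∩ DC · AB = 36]
   → D = (-2, -27/4)

D = (-2, -27/4)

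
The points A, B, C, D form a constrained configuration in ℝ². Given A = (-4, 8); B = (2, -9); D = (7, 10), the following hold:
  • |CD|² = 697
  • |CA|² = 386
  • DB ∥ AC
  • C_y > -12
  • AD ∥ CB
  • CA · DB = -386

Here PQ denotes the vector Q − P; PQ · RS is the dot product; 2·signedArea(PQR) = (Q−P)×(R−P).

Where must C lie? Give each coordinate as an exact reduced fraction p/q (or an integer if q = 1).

1. C_x = -9  [AD ∥ CB ∩ DB ∥ AC]
2. C_y = -11  [AD ∥ CB ∩ DB ∥ AC]
   → C = (-9, -11)

C = (-9, -11)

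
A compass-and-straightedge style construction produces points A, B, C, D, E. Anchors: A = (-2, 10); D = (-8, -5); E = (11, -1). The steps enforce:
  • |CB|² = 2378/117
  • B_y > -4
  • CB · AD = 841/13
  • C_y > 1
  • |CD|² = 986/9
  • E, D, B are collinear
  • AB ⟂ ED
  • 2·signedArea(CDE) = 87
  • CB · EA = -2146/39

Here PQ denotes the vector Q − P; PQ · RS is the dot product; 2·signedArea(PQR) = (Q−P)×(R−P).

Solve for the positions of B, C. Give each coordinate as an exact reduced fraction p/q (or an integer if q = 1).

B = (10/13, -41/13)
C = (1/3, 4/3)

1. B_x = 10/13  [E, D, B are collinear ∩ AB ⟂ ED]
2. B_y = -41/13  [E, D, B are collinear ∩ AB ⟂ ED]
   → B = (10/13, -41/13)
3. C_x = 1/3  [CB · EA = -2146/39 ∩ 2·signedArea(CDE) = 87]
4. C_y = 4/3  [CB · EA = -2146/39 ∩ 2·signedArea(CDE) = 87]
   → C = (1/3, 4/3)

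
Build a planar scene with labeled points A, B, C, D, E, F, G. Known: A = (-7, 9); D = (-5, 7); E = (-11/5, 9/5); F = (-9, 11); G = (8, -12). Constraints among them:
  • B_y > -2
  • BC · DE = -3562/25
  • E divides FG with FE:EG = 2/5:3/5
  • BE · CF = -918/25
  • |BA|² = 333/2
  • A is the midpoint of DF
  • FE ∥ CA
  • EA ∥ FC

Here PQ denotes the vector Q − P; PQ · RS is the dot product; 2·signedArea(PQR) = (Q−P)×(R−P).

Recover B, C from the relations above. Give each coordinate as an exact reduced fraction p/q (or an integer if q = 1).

1. C_x = -69/5  [FE ∥ CA ∩ EA ∥ FC]
2. C_y = 91/5  [FE ∥ CA ∩ EA ∥ FC]
   → C = (-69/5, 91/5)
3. B_x = 1/2  [BC · DE = -3562/25 ∩ BE · CF = -918/25]
4. B_y = -3/2  [BC · DE = -3562/25 ∩ BE · CF = -918/25]
   → B = (1/2, -3/2)

B = (1/2, -3/2)
C = (-69/5, 91/5)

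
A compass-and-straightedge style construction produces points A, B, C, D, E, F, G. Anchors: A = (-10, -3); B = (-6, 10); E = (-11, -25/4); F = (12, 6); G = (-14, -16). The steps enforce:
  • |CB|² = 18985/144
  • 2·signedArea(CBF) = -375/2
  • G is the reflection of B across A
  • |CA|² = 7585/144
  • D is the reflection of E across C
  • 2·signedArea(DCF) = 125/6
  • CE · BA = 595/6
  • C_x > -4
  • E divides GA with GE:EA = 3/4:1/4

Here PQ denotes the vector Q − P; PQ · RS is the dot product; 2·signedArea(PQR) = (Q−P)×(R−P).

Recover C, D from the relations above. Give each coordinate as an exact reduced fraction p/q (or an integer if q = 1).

1. C_x = -3  [2·signedArea(CBF) = -375/2 ∩ CE · BA = 595/6]
2. C_y = -13/12  [2·signedArea(CBF) = -375/2 ∩ CE · BA = 595/6]
   → C = (-3, -13/12)
3. D_x = 5  [D is the reflection of E across C]
4. D_y = 49/12  [D is the reflection of E across C]
   → D = (5, 49/12)

C = (-3, -13/12)
D = (5, 49/12)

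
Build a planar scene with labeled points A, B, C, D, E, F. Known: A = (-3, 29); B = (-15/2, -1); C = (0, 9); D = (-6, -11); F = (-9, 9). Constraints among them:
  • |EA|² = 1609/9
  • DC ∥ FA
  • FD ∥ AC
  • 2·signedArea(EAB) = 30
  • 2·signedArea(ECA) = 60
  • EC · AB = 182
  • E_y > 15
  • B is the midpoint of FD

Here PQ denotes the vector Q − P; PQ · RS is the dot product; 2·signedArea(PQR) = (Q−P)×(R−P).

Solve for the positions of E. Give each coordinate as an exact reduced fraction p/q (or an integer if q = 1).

1. E_x = -4  [2·signedArea(ECA) = 60 ∩ EC · AB = 182]
2. E_y = 47/3  [2·signedArea(ECA) = 60 ∩ EC · AB = 182]
   → E = (-4, 47/3)

E = (-4, 47/3)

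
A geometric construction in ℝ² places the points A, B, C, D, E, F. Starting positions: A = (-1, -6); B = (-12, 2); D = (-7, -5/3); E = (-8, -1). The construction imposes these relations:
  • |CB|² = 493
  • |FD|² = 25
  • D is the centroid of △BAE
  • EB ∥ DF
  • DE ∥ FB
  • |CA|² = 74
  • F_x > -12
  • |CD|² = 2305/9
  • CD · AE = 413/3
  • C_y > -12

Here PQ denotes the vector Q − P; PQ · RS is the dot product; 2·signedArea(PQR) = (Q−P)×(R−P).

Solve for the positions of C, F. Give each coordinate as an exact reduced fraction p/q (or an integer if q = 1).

1. C_x = 6  [line 7·x + -5·y + -97 = 0 ∩ |CA|² = 74]
2. C_y = -11  [line 7·x + -5·y + -97 = 0 ∩ |CA|² = 74]
   → C = (6, -11)
3. F_x = -11  [DE ∥ FB ∩ EB ∥ DF]
4. F_y = 4/3  [DE ∥ FB ∩ EB ∥ DF]
   → F = (-11, 4/3)

C = (6, -11)
F = (-11, 4/3)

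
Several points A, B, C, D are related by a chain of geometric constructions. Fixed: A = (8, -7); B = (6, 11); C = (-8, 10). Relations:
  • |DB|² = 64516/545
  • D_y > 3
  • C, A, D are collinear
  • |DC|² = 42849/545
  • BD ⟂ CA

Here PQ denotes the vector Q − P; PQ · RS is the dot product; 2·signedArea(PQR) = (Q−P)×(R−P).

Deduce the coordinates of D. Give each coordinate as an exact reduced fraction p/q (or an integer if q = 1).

1. D_x = -1048/545  [C, A, D are collinear ∩ BD ⟂ CA]
2. D_y = 1931/545  [C, A, D are collinear ∩ BD ⟂ CA]
   → D = (-1048/545, 1931/545)

D = (-1048/545, 1931/545)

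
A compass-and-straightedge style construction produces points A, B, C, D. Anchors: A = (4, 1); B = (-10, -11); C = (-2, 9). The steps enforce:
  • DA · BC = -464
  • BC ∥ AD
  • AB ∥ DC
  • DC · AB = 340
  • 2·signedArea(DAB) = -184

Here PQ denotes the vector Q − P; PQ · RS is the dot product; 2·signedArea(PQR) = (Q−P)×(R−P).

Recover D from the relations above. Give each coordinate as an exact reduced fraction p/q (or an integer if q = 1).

1. D_x = 12  [AB ∥ DC ∩ BC ∥ AD]
2. D_y = 21  [AB ∥ DC ∩ BC ∥ AD]
   → D = (12, 21)

D = (12, 21)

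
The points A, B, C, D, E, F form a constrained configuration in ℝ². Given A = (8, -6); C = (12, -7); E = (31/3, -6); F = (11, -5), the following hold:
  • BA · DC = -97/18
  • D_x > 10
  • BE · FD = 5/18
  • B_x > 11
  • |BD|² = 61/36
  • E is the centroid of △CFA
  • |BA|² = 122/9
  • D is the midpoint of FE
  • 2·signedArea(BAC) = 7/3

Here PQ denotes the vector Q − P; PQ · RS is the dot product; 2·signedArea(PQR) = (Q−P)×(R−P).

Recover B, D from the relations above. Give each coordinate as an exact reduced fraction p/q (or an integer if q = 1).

B = (35/3, -19/3)
D = (32/3, -11/2)

1. B_x = 35/3  [line 1·x + 4·y + 41/3 = 0 ∩ |BA|² = 122/9]
2. B_y = -19/3  [line 1·x + 4·y + 41/3 = 0 ∩ |BA|² = 122/9]
   → B = (35/3, -19/3)
3. D_x = 32/3  [BE · FD = 5/18 ∩ D is the midpoint of FE]
4. D_y = -11/2  [BE · FD = 5/18 ∩ D is the midpoint of FE]
   → D = (32/3, -11/2)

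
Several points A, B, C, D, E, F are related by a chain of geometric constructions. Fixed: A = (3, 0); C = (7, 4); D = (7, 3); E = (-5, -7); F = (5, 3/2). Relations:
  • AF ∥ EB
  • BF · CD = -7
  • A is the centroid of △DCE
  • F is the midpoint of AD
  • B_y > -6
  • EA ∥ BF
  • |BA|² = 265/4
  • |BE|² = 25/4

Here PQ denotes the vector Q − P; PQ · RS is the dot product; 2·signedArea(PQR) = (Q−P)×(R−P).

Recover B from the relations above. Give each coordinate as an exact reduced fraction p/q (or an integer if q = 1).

B = (-3, -11/2)

1. B_x = -3  [EA ∥ BF ∩ AF ∥ EB]
2. B_y = -11/2  [EA ∥ BF ∩ AF ∥ EB]
   → B = (-3, -11/2)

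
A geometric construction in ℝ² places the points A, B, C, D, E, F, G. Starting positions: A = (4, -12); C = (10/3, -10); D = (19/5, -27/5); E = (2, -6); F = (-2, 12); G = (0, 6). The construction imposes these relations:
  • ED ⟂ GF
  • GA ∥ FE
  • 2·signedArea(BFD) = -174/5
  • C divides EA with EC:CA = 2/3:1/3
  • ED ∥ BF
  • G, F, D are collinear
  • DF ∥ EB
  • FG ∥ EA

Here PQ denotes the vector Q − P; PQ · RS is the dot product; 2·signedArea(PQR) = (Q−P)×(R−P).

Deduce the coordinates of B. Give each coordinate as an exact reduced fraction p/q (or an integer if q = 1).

B = (-19/5, 57/5)

1. B_x = -19/5  [ED ∥ BF ∩ DF ∥ EB]
2. B_y = 57/5  [ED ∥ BF ∩ DF ∥ EB]
   → B = (-19/5, 57/5)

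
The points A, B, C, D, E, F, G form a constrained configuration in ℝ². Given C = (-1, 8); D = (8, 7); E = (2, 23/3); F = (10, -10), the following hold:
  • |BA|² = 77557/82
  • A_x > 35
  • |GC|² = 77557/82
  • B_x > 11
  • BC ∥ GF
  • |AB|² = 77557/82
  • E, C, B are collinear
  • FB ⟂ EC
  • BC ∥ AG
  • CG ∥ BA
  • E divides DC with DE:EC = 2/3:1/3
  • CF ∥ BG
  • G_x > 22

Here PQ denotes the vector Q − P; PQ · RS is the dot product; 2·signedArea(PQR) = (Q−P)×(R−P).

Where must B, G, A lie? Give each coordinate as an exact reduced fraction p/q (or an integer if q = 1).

1. B_x = 971/82  [E, C, B are collinear ∩ FB ⟂ EC]
2. B_y = 539/82  [E, C, B are collinear ∩ FB ⟂ EC]
   → B = (971/82, 539/82)
3. G_x = 1873/82  [BC ∥ GF ∩ CF ∥ BG]
4. G_y = -937/82  [BC ∥ GF ∩ CF ∥ BG]
   → G = (1873/82, -937/82)
5. A_x = 1463/41  [BC ∥ AG ∩ CG ∥ BA]
6. A_y = -527/41  [BC ∥ AG ∩ CG ∥ BA]
   → A = (1463/41, -527/41)

A = (1463/41, -527/41)
B = (971/82, 539/82)
G = (1873/82, -937/82)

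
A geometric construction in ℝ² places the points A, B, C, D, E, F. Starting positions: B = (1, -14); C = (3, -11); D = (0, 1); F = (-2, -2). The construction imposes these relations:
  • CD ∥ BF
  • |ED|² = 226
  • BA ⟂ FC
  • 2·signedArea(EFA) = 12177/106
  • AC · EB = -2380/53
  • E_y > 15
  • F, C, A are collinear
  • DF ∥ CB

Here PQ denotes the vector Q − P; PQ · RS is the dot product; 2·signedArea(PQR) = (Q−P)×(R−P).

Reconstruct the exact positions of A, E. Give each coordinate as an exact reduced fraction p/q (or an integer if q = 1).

1. A_x = 403/106  [F, C, A are collinear ∩ BA ⟂ FC]
2. A_y = -1319/106  [F, C, A are collinear ∩ BA ⟂ FC]
   → A = (403/106, -1319/106)
3. E_x = -1  [2·signedArea(EFA) = 12177/106 ∩ AC · EB = -2380/53]
4. E_y = 16  [2·signedArea(EFA) = 12177/106 ∩ AC · EB = -2380/53]
   → E = (-1, 16)

A = (403/106, -1319/106)
E = (-1, 16)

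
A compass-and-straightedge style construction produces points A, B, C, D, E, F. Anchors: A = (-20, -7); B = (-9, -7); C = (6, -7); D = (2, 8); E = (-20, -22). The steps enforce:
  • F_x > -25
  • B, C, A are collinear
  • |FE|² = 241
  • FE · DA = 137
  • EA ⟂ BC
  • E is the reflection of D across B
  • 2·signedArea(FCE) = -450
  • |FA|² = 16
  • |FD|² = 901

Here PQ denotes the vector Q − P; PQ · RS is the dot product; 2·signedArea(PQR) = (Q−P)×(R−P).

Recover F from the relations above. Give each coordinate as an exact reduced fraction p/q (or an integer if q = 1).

1. F_x = -24  [2·signedArea(FCE) = -450 ∩ FE · DA = 137]
2. F_y = -7  [2·signedArea(FCE) = -450 ∩ FE · DA = 137]
   → F = (-24, -7)

F = (-24, -7)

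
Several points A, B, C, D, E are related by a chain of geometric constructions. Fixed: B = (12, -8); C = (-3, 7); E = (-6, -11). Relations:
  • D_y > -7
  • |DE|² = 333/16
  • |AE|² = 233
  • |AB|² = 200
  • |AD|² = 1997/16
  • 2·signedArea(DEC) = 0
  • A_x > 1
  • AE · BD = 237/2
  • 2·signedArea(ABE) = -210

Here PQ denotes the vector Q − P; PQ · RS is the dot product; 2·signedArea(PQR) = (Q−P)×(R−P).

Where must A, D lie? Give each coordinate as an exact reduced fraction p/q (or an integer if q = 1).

1. A_x = 2  [line 3·x + -18·y + 30 = 0 ∩ |AE|² = 233]
2. A_y = 2  [line 3·x + -18·y + 30 = 0 ∩ |AE|² = 233]
   → A = (2, 2)
3. D_x = -21/4  [AE · BD = 237/2 ∩ 2·signedArea(DEC) = 0]
4. D_y = -13/2  [AE · BD = 237/2 ∩ 2·signedArea(DEC) = 0]
   → D = (-21/4, -13/2)

A = (2, 2)
D = (-21/4, -13/2)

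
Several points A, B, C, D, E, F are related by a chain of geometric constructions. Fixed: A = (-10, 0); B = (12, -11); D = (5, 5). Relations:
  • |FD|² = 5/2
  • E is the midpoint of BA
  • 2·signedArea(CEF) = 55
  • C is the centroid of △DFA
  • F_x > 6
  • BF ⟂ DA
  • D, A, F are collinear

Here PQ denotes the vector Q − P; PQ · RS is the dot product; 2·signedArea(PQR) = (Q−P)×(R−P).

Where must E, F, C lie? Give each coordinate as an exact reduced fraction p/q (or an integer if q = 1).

1. E_x = 1  [E is the midpoint of BA]
2. E_y = -11/2  [E is the midpoint of BA]
   → E = (1, -11/2)
3. F_x = 13/2  [D, A, F are collinear ∩ BF ⟂ DA]
4. F_y = 11/2  [D, A, F are collinear ∩ BF ⟂ DA]
   → F = (13/2, 11/2)
5. C_x = 1/2  [C is the centroid of △DFA]
6. C_y = 7/2  [C is the centroid of △DFA]
   → C = (1/2, 7/2)

C = (1/2, 7/2)
E = (1, -11/2)
F = (13/2, 11/2)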